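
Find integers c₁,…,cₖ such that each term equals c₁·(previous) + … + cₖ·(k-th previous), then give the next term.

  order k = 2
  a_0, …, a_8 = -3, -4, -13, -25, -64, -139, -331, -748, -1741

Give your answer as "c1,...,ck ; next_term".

1,3 ; -3985

  a_2 = 1·-4 + 3·-3 = -13
  a_3 = 1·-13 + 3·-4 = -25
  a_4 = 1·-25 + 3·-13 = -64
  a_5 = 1·-64 + 3·-25 = -139
  a_6 = 1·-139 + 3·-64 = -331
  a_7 = 1·-331 + 3·-139 = -748
  a_8 = 1·-748 + 3·-331 = -1741
  a_9 = 1·-1741 + 3·-748 = -3985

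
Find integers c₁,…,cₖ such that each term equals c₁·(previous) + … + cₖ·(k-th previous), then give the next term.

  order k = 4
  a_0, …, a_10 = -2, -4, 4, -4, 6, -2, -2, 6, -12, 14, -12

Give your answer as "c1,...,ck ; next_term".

-1,0,0,-1 ; 6

  a_4 = -1·-4 + 0·4 + 0·-4 + -1·-2 = 6
  a_5 = -1·6 + 0·-4 + 0·4 + -1·-4 = -2
  a_6 = -1·-2 + 0·6 + 0·-4 + -1·4 = -2
  a_7 = -1·-2 + 0·-2 + 0·6 + -1·-4 = 6
  a_8 = -1·6 + 0·-2 + 0·-2 + -1·6 = -12
  a_9 = -1·-12 + 0·6 + 0·-2 + -1·-2 = 14
  a_10 = -1·14 + 0·-12 + 0·6 + -1·-2 = -12
  a_11 = -1·-12 + 0·14 + 0·-12 + -1·6 = 6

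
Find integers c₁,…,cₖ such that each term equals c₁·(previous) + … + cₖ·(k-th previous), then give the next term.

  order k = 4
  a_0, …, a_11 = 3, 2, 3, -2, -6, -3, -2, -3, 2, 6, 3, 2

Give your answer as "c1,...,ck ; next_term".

  a_4 = 1·-2 + -1·3 + 1·2 + -1·3 = -6
  a_5 = 1·-6 + -1·-2 + 1·3 + -1·2 = -3
  a_6 = 1·-3 + -1·-6 + 1·-2 + -1·3 = -2
  a_7 = 1·-2 + -1·-3 + 1·-6 + -1·-2 = -3
  a_8 = 1·-3 + -1·-2 + 1·-3 + -1·-6 = 2
  a_9 = 1·2 + -1·-3 + 1·-2 + -1·-3 = 6
  a_10 = 1·6 + -1·2 + 1·-3 + -1·-2 = 3
  a_11 = 1·3 + -1·6 + 1·2 + -1·-3 = 2
  a_12 = 1·2 + -1·3 + 1·6 + -1·2 = 3

1,-1,1,-1 ; 3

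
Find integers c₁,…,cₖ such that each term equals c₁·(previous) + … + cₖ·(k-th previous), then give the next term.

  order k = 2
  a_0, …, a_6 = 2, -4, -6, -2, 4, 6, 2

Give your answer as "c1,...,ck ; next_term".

1,-1 ; -4

  a_2 = 1·-4 + -1·2 = -6
  a_3 = 1·-6 + -1·-4 = -2
  a_4 = 1·-2 + -1·-6 = 4
  a_5 = 1·4 + -1·-2 = 6
  a_6 = 1·6 + -1·4 = 2
  a_7 = 1·2 + -1·6 = -4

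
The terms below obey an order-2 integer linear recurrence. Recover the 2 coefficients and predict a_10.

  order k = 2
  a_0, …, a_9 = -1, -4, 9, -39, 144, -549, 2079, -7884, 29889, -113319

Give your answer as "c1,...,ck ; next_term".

-3,3 ; 429624

  a_2 = -3·-4 + 3·-1 = 9
  a_3 = -3·9 + 3·-4 = -39
  a_4 = -3·-39 + 3·9 = 144
  a_5 = -3·144 + 3·-39 = -549
  a_6 = -3·-549 + 3·144 = 2079
  a_7 = -3·2079 + 3·-549 = -7884
  a_8 = -3·-7884 + 3·2079 = 29889
  a_9 = -3·29889 + 3·-7884 = -113319
  a_10 = -3·-113319 + 3·29889 = 429624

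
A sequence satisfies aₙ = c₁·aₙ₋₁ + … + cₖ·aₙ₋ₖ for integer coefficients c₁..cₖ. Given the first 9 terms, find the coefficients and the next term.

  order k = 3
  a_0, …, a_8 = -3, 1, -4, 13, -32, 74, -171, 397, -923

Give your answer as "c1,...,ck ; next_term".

-3,-2,-1 ; 2146

  a_3 = -3·-4 + -2·1 + -1·-3 = 13
  a_4 = -3·13 + -2·-4 + -1·1 = -32
  a_5 = -3·-32 + -2·13 + -1·-4 = 74
  a_6 = -3·74 + -2·-32 + -1·13 = -171
  a_7 = -3·-171 + -2·74 + -1·-32 = 397
  a_8 = -3·397 + -2·-171 + -1·74 = -923
  a_9 = -3·-923 + -2·397 + -1·-171 = 2146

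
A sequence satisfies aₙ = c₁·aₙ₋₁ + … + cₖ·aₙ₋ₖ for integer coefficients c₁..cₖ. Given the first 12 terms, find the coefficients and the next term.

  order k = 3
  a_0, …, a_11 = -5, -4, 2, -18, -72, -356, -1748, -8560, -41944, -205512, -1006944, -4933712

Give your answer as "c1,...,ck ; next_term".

4,4,2 ; -24173648

  a_3 = 4·2 + 4·-4 + 2·-5 = -18
  a_4 = 4·-18 + 4·2 + 2·-4 = -72
  a_5 = 4·-72 + 4·-18 + 2·2 = -356
  a_6 = 4·-356 + 4·-72 + 2·-18 = -1748
  a_7 = 4·-1748 + 4·-356 + 2·-72 = -8560
  a_8 = 4·-8560 + 4·-1748 + 2·-356 = -41944
  a_9 = 4·-41944 + 4·-8560 + 2·-1748 = -205512
  a_10 = 4·-205512 + 4·-41944 + 2·-8560 = -1006944
  a_11 = 4·-1006944 + 4·-205512 + 2·-41944 = -4933712
  a_12 = 4·-4933712 + 4·-1006944 + 2·-205512 = -24173648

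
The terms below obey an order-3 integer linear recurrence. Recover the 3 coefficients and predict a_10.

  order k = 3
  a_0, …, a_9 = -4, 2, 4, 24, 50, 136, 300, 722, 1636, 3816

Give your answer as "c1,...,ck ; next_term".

2,2,-3 ; 8738

  a_3 = 2·4 + 2·2 + -3·-4 = 24
  a_4 = 2·24 + 2·4 + -3·2 = 50
  a_5 = 2·50 + 2·24 + -3·4 = 136
  a_6 = 2·136 + 2·50 + -3·24 = 300
  a_7 = 2·300 + 2·136 + -3·50 = 722
  a_8 = 2·722 + 2·300 + -3·136 = 1636
  a_9 = 2·1636 + 2·722 + -3·300 = 3816
  a_10 = 2·3816 + 2·1636 + -3·722 = 8738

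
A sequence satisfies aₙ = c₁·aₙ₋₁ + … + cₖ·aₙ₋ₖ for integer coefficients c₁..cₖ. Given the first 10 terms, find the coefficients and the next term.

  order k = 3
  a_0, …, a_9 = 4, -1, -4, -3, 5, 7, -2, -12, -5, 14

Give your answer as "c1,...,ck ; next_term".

  a_3 = 0·-4 + -1·-1 + -1·4 = -3
  a_4 = 0·-3 + -1·-4 + -1·-1 = 5
  a_5 = 0·5 + -1·-3 + -1·-4 = 7
  a_6 = 0·7 + -1·5 + -1·-3 = -2
  a_7 = 0·-2 + -1·7 + -1·5 = -12
  a_8 = 0·-12 + -1·-2 + -1·7 = -5
  a_9 = 0·-5 + -1·-12 + -1·-2 = 14
  a_10 = 0·14 + -1·-5 + -1·-12 = 17

0,-1,-1 ; 17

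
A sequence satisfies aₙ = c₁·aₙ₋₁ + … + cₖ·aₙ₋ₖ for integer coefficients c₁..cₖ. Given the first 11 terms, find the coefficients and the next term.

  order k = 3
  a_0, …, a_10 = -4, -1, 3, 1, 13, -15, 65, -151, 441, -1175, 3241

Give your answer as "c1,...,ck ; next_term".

  a_3 = -1·3 + 4·-1 + -2·-4 = 1
  a_4 = -1·1 + 4·3 + -2·-1 = 13
  a_5 = -1·13 + 4·1 + -2·3 = -15
  a_6 = -1·-15 + 4·13 + -2·1 = 65
  a_7 = -1·65 + 4·-15 + -2·13 = -151
  a_8 = -1·-151 + 4·65 + -2·-15 = 441
  a_9 = -1·441 + 4·-151 + -2·65 = -1175
  a_10 = -1·-1175 + 4·441 + -2·-151 = 3241
  a_11 = -1·3241 + 4·-1175 + -2·441 = -8823

-1,4,-2 ; -8823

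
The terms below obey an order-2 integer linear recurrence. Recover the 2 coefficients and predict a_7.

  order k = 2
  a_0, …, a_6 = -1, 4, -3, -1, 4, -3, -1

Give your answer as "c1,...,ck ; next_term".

-1,-1 ; 4

  a_2 = -1·4 + -1·-1 = -3
  a_3 = -1·-3 + -1·4 = -1
  a_4 = -1·-1 + -1·-3 = 4
  a_5 = -1·4 + -1·-1 = -3
  a_6 = -1·-3 + -1·4 = -1
  a_7 = -1·-1 + -1·-3 = 4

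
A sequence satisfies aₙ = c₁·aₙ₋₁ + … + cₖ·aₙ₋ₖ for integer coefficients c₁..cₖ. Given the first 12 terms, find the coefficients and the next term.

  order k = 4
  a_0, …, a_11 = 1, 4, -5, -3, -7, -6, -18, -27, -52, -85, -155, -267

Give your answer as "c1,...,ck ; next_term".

1,1,0,1 ; -474

  a_4 = 1·-3 + 1·-5 + 0·4 + 1·1 = -7
  a_5 = 1·-7 + 1·-3 + 0·-5 + 1·4 = -6
  a_6 = 1·-6 + 1·-7 + 0·-3 + 1·-5 = -18
  a_7 = 1·-18 + 1·-6 + 0·-7 + 1·-3 = -27
  a_8 = 1·-27 + 1·-18 + 0·-6 + 1·-7 = -52
  a_9 = 1·-52 + 1·-27 + 0·-18 + 1·-6 = -85
  a_10 = 1·-85 + 1·-52 + 0·-27 + 1·-18 = -155
  a_11 = 1·-155 + 1·-85 + 0·-52 + 1·-27 = -267
  a_12 = 1·-267 + 1·-155 + 0·-85 + 1·-52 = -474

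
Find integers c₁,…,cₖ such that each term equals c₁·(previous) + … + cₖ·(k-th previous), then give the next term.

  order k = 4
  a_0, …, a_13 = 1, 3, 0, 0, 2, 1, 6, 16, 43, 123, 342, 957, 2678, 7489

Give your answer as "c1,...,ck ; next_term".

  a_4 = 2·0 + 2·0 + 1·3 + -1·1 = 2
  a_5 = 2·2 + 2·0 + 1·0 + -1·3 = 1
  a_6 = 2·1 + 2·2 + 1·0 + -1·0 = 6
  a_7 = 2·6 + 2·1 + 1·2 + -1·0 = 16
  a_8 = 2·16 + 2·6 + 1·1 + -1·2 = 43
  a_9 = 2·43 + 2·16 + 1·6 + -1·1 = 123
  a_10 = 2·123 + 2·43 + 1·16 + -1·6 = 342
  a_11 = 2·342 + 2·123 + 1·43 + -1·16 = 957
  a_12 = 2·957 + 2·342 + 1·123 + -1·43 = 2678
  a_13 = 2·2678 + 2·957 + 1·342 + -1·123 = 7489
  a_14 = 2·7489 + 2·2678 + 1·957 + -1·342 = 20949

2,2,1,-1 ; 20949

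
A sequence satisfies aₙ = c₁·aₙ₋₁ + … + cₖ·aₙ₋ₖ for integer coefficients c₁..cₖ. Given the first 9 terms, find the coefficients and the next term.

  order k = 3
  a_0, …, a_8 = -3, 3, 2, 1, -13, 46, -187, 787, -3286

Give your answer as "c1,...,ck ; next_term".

  a_3 = -4·2 + 0·3 + -3·-3 = 1
  a_4 = -4·1 + 0·2 + -3·3 = -13
  a_5 = -4·-13 + 0·1 + -3·2 = 46
  a_6 = -4·46 + 0·-13 + -3·1 = -187
  a_7 = -4·-187 + 0·46 + -3·-13 = 787
  a_8 = -4·787 + 0·-187 + -3·46 = -3286
  a_9 = -4·-3286 + 0·787 + -3·-187 = 13705

-4,0,-3 ; 13705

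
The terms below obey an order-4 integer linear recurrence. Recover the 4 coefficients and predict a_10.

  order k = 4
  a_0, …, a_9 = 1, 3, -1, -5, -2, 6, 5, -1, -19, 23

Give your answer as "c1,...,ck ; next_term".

-2,1,-4,1 ; -56

  a_4 = -2·-5 + 1·-1 + -4·3 + 1·1 = -2
  a_5 = -2·-2 + 1·-5 + -4·-1 + 1·3 = 6
  a_6 = -2·6 + 1·-2 + -4·-5 + 1·-1 = 5
  a_7 = -2·5 + 1·6 + -4·-2 + 1·-5 = -1
  a_8 = -2·-1 + 1·5 + -4·6 + 1·-2 = -19
  a_9 = -2·-19 + 1·-1 + -4·5 + 1·6 = 23
  a_10 = -2·23 + 1·-19 + -4·-1 + 1·5 = -56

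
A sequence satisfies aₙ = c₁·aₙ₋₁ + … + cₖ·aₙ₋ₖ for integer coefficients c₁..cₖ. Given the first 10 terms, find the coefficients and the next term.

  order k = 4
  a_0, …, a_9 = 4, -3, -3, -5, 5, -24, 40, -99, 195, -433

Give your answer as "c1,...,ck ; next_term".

  a_4 = -2·-5 + 1·-3 + 2·-3 + 1·4 = 5
  a_5 = -2·5 + 1·-5 + 2·-3 + 1·-3 = -24
  a_6 = -2·-24 + 1·5 + 2·-5 + 1·-3 = 40
  a_7 = -2·40 + 1·-24 + 2·5 + 1·-5 = -99
  a_8 = -2·-99 + 1·40 + 2·-24 + 1·5 = 195
  a_9 = -2·195 + 1·-99 + 2·40 + 1·-24 = -433
  a_10 = -2·-433 + 1·195 + 2·-99 + 1·40 = 903

-2,1,2,1 ; 903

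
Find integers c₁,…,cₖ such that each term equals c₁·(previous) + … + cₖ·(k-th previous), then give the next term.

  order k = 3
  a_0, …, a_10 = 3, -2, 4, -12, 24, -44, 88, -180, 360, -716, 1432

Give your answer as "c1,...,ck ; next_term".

-2,-1,-2 ; -2868

  a_3 = -2·4 + -1·-2 + -2·3 = -12
  a_4 = -2·-12 + -1·4 + -2·-2 = 24
  a_5 = -2·24 + -1·-12 + -2·4 = -44
  a_6 = -2·-44 + -1·24 + -2·-12 = 88
  a_7 = -2·88 + -1·-44 + -2·24 = -180
  a_8 = -2·-180 + -1·88 + -2·-44 = 360
  a_9 = -2·360 + -1·-180 + -2·88 = -716
  a_10 = -2·-716 + -1·360 + -2·-180 = 1432
  a_11 = -2·1432 + -1·-716 + -2·360 = -2868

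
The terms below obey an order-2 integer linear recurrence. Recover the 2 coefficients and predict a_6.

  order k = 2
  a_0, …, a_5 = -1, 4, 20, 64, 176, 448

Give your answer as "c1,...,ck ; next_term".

4,-4 ; 1088

  a_2 = 4·4 + -4·-1 = 20
  a_3 = 4·20 + -4·4 = 64
  a_4 = 4·64 + -4·20 = 176
  a_5 = 4·176 + -4·64 = 448
  a_6 = 4·448 + -4·176 = 1088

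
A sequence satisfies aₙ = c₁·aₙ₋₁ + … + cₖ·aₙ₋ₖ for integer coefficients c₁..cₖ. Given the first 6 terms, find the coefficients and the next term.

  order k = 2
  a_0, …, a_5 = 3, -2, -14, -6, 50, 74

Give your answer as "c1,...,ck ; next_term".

  a_2 = 1·-2 + -4·3 = -14
  a_3 = 1·-14 + -4·-2 = -6
  a_4 = 1·-6 + -4·-14 = 50
  a_5 = 1·50 + -4·-6 = 74
  a_6 = 1·74 + -4·50 = -126

1,-4 ; -126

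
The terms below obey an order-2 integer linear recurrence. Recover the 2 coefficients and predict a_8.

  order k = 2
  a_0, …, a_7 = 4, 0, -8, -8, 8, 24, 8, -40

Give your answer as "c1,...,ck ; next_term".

  a_2 = 1·0 + -2·4 = -8
  a_3 = 1·-8 + -2·0 = -8
  a_4 = 1·-8 + -2·-8 = 8
  a_5 = 1·8 + -2·-8 = 24
  a_6 = 1·24 + -2·8 = 8
  a_7 = 1·8 + -2·24 = -40
  a_8 = 1·-40 + -2·8 = -56

1,-2 ; -56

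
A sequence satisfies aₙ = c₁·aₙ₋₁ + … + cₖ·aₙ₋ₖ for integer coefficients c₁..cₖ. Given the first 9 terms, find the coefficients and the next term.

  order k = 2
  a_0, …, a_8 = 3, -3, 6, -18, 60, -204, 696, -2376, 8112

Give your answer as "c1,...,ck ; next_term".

-4,-2 ; -27696

  a_2 = -4·-3 + -2·3 = 6
  a_3 = -4·6 + -2·-3 = -18
  a_4 = -4·-18 + -2·6 = 60
  a_5 = -4·60 + -2·-18 = -204
  a_6 = -4·-204 + -2·60 = 696
  a_7 = -4·696 + -2·-204 = -2376
  a_8 = -4·-2376 + -2·696 = 8112
  a_9 = -4·8112 + -2·-2376 = -27696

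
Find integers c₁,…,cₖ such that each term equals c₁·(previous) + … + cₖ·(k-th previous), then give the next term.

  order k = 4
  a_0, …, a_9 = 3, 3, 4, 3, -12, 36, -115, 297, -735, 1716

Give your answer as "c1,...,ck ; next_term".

-3,0,3,-4 ; -3797

  a_4 = -3·3 + 0·4 + 3·3 + -4·3 = -12
  a_5 = -3·-12 + 0·3 + 3·4 + -4·3 = 36
  a_6 = -3·36 + 0·-12 + 3·3 + -4·4 = -115
  a_7 = -3·-115 + 0·36 + 3·-12 + -4·3 = 297
  a_8 = -3·297 + 0·-115 + 3·36 + -4·-12 = -735
  a_9 = -3·-735 + 0·297 + 3·-115 + -4·36 = 1716
  a_10 = -3·1716 + 0·-735 + 3·297 + -4·-115 = -3797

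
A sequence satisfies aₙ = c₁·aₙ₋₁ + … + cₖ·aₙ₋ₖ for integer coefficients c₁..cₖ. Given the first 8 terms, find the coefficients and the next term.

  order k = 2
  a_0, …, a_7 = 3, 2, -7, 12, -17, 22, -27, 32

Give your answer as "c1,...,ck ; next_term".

-2,-1 ; -37

  a_2 = -2·2 + -1·3 = -7
  a_3 = -2·-7 + -1·2 = 12
  a_4 = -2·12 + -1·-7 = -17
  a_5 = -2·-17 + -1·12 = 22
  a_6 = -2·22 + -1·-17 = -27
  a_7 = -2·-27 + -1·22 = 32
  a_8 = -2·32 + -1·-27 = -37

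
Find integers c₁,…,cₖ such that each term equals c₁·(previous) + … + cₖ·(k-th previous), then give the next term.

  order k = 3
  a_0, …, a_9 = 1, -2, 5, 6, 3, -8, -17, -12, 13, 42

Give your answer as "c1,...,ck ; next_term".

1,-1,-1 ; 41

  a_3 = 1·5 + -1·-2 + -1·1 = 6
  a_4 = 1·6 + -1·5 + -1·-2 = 3
  a_5 = 1·3 + -1·6 + -1·5 = -8
  a_6 = 1·-8 + -1·3 + -1·6 = -17
  a_7 = 1·-17 + -1·-8 + -1·3 = -12
  a_8 = 1·-12 + -1·-17 + -1·-8 = 13
  a_9 = 1·13 + -1·-12 + -1·-17 = 42
  a_10 = 1·42 + -1·13 + -1·-12 = 41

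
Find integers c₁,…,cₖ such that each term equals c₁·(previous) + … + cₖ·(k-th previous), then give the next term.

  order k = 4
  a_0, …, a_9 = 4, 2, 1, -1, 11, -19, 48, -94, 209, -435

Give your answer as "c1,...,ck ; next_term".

  a_4 = -2·-1 + 1·1 + 2·2 + 1·4 = 11
  a_5 = -2·11 + 1·-1 + 2·1 + 1·2 = -19
  a_6 = -2·-19 + 1·11 + 2·-1 + 1·1 = 48
  a_7 = -2·48 + 1·-19 + 2·11 + 1·-1 = -94
  a_8 = -2·-94 + 1·48 + 2·-19 + 1·11 = 209
  a_9 = -2·209 + 1·-94 + 2·48 + 1·-19 = -435
  a_10 = -2·-435 + 1·209 + 2·-94 + 1·48 = 939

-2,1,2,1 ; 939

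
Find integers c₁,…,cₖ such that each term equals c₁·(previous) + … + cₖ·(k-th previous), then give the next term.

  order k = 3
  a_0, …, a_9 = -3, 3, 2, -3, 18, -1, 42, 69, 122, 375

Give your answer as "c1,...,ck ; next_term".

  a_3 = 0·2 + 3·3 + 4·-3 = -3
  a_4 = 0·-3 + 3·2 + 4·3 = 18
  a_5 = 0·18 + 3·-3 + 4·2 = -1
  a_6 = 0·-1 + 3·18 + 4·-3 = 42
  a_7 = 0·42 + 3·-1 + 4·18 = 69
  a_8 = 0·69 + 3·42 + 4·-1 = 122
  a_9 = 0·122 + 3·69 + 4·42 = 375
  a_10 = 0·375 + 3·122 + 4·69 = 642

0,3,4 ; 642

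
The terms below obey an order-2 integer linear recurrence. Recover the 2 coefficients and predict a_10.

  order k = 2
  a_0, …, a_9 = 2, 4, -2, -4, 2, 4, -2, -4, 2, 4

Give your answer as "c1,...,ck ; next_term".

0,-1 ; -2

  a_2 = 0·4 + -1·2 = -2
  a_3 = 0·-2 + -1·4 = -4
  a_4 = 0·-4 + -1·-2 = 2
  a_5 = 0·2 + -1·-4 = 4
  a_6 = 0·4 + -1·2 = -2
  a_7 = 0·-2 + -1·4 = -4
  a_8 = 0·-4 + -1·-2 = 2
  a_9 = 0·2 + -1·-4 = 4
  a_10 = 0·4 + -1·2 = -2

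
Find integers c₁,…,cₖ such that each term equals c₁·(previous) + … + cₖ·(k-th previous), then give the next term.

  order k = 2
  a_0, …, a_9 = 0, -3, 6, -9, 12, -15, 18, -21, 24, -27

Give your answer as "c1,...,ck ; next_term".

  a_2 = -2·-3 + -1·0 = 6
  a_3 = -2·6 + -1·-3 = -9
  a_4 = -2·-9 + -1·6 = 12
  a_5 = -2·12 + -1·-9 = -15
  a_6 = -2·-15 + -1·12 = 18
  a_7 = -2·18 + -1·-15 = -21
  a_8 = -2·-21 + -1·18 = 24
  a_9 = -2·24 + -1·-21 = -27
  a_10 = -2·-27 + -1·24 = 30

-2,-1 ; 30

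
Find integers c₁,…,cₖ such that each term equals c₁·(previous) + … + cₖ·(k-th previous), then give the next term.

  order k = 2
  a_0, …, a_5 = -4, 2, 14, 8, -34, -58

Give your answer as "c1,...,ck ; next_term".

1,-3 ; 44

  a_2 = 1·2 + -3·-4 = 14
  a_3 = 1·14 + -3·2 = 8
  a_4 = 1·8 + -3·14 = -34
  a_5 = 1·-34 + -3·8 = -58
  a_6 = 1·-58 + -3·-34 = 44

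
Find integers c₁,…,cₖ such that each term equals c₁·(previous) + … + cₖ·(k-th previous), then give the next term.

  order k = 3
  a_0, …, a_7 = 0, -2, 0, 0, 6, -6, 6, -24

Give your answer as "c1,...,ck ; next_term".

  a_3 = -1·0 + 0·-2 + -3·0 = 0
  a_4 = -1·0 + 0·0 + -3·-2 = 6
  a_5 = -1·6 + 0·0 + -3·0 = -6
  a_6 = -1·-6 + 0·6 + -3·0 = 6
  a_7 = -1·6 + 0·-6 + -3·6 = -24
  a_8 = -1·-24 + 0·6 + -3·-6 = 42

-1,0,-3 ; 42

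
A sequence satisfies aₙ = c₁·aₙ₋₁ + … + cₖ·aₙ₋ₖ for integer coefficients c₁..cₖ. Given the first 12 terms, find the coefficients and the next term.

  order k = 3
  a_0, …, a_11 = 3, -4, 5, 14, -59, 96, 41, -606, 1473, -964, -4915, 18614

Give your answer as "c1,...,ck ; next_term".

  a_3 = -2·5 + -3·-4 + 4·3 = 14
  a_4 = -2·14 + -3·5 + 4·-4 = -59
  a_5 = -2·-59 + -3·14 + 4·5 = 96
  a_6 = -2·96 + -3·-59 + 4·14 = 41
  a_7 = -2·41 + -3·96 + 4·-59 = -606
  a_8 = -2·-606 + -3·41 + 4·96 = 1473
  a_9 = -2·1473 + -3·-606 + 4·41 = -964
  a_10 = -2·-964 + -3·1473 + 4·-606 = -4915
  a_11 = -2·-4915 + -3·-964 + 4·1473 = 18614
  a_12 = -2·18614 + -3·-4915 + 4·-964 = -26339

-2,-3,4 ; -26339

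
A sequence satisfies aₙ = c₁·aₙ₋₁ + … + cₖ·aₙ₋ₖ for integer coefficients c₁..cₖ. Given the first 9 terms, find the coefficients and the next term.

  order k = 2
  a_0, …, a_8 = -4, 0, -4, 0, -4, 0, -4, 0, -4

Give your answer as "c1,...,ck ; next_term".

0,1 ; 0

  a_2 = 0·0 + 1·-4 = -4
  a_3 = 0·-4 + 1·0 = 0
  a_4 = 0·0 + 1·-4 = -4
  a_5 = 0·-4 + 1·0 = 0
  a_6 = 0·0 + 1·-4 = -4
  a_7 = 0·-4 + 1·0 = 0
  a_8 = 0·0 + 1·-4 = -4
  a_9 = 0·-4 + 1·0 = 0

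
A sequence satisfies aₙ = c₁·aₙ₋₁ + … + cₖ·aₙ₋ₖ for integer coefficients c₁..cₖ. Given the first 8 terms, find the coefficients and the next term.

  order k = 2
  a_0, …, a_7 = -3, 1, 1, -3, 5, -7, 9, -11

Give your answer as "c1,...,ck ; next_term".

-2,-1 ; 13

  a_2 = -2·1 + -1·-3 = 1
  a_3 = -2·1 + -1·1 = -3
  a_4 = -2·-3 + -1·1 = 5
  a_5 = -2·5 + -1·-3 = -7
  a_6 = -2·-7 + -1·5 = 9
  a_7 = -2·9 + -1·-7 = -11
  a_8 = -2·-11 + -1·9 = 13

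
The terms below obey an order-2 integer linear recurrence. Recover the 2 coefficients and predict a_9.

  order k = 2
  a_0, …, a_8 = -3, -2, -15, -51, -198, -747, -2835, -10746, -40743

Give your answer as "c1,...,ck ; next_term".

  a_2 = 3·-2 + 3·-3 = -15
  a_3 = 3·-15 + 3·-2 = -51
  a_4 = 3·-51 + 3·-15 = -198
  a_5 = 3·-198 + 3·-51 = -747
  a_6 = 3·-747 + 3·-198 = -2835
  a_7 = 3·-2835 + 3·-747 = -10746
  a_8 = 3·-10746 + 3·-2835 = -40743
  a_9 = 3·-40743 + 3·-10746 = -154467

3,3 ; -154467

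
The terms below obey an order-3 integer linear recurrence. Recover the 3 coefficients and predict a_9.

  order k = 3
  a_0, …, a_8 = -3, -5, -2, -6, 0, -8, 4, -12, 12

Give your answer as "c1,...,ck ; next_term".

  a_3 = 1·-2 + 2·-5 + -2·-3 = -6
  a_4 = 1·-6 + 2·-2 + -2·-5 = 0
  a_5 = 1·0 + 2·-6 + -2·-2 = -8
  a_6 = 1·-8 + 2·0 + -2·-6 = 4
  a_7 = 1·4 + 2·-8 + -2·0 = -12
  a_8 = 1·-12 + 2·4 + -2·-8 = 12
  a_9 = 1·12 + 2·-12 + -2·4 = -20

1,2,-2 ; -20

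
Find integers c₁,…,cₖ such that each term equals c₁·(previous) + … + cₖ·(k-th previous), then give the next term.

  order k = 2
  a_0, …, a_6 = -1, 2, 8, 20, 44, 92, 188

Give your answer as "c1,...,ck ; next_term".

  a_2 = 3·2 + -2·-1 = 8
  a_3 = 3·8 + -2·2 = 20
  a_4 = 3·20 + -2·8 = 44
  a_5 = 3·44 + -2·20 = 92
  a_6 = 3·92 + -2·44 = 188
  a_7 = 3·188 + -2·92 = 380

3,-2 ; 380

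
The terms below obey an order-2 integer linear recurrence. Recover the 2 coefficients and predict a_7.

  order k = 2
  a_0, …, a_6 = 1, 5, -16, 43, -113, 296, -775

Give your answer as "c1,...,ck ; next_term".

  a_2 = -3·5 + -1·1 = -16
  a_3 = -3·-16 + -1·5 = 43
  a_4 = -3·43 + -1·-16 = -113
  a_5 = -3·-113 + -1·43 = 296
  a_6 = -3·296 + -1·-113 = -775
  a_7 = -3·-775 + -1·296 = 2029

-3,-1 ; 2029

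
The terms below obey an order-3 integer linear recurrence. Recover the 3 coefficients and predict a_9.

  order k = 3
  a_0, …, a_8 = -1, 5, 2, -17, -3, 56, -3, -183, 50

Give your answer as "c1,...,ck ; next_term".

1,-3,4 ; 587

  a_3 = 1·2 + -3·5 + 4·-1 = -17
  a_4 = 1·-17 + -3·2 + 4·5 = -3
  a_5 = 1·-3 + -3·-17 + 4·2 = 56
  a_6 = 1·56 + -3·-3 + 4·-17 = -3
  a_7 = 1·-3 + -3·56 + 4·-3 = -183
  a_8 = 1·-183 + -3·-3 + 4·56 = 50
  a_9 = 1·50 + -3·-183 + 4·-3 = 587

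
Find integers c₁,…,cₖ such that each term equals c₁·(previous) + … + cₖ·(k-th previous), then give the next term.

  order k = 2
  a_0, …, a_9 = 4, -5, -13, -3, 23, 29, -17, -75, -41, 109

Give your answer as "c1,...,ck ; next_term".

  a_2 = 1·-5 + -2·4 = -13
  a_3 = 1·-13 + -2·-5 = -3
  a_4 = 1·-3 + -2·-13 = 23
  a_5 = 1·23 + -2·-3 = 29
  a_6 = 1·29 + -2·23 = -17
  a_7 = 1·-17 + -2·29 = -75
  a_8 = 1·-75 + -2·-17 = -41
  a_9 = 1·-41 + -2·-75 = 109
  a_10 = 1·109 + -2·-41 = 191

1,-2 ; 191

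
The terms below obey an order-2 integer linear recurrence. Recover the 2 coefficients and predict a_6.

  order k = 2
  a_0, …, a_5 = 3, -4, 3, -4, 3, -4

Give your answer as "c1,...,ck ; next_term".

0,1 ; 3

  a_2 = 0·-4 + 1·3 = 3
  a_3 = 0·3 + 1·-4 = -4
  a_4 = 0·-4 + 1·3 = 3
  a_5 = 0·3 + 1·-4 = -4
  a_6 = 0·-4 + 1·3 = 3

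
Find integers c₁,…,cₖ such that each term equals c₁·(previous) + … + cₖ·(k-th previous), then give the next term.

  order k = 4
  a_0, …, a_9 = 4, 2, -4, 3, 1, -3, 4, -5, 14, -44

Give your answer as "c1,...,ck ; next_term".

-3,0,1,2 ; 135

  a_4 = -3·3 + 0·-4 + 1·2 + 2·4 = 1
  a_5 = -3·1 + 0·3 + 1·-4 + 2·2 = -3
  a_6 = -3·-3 + 0·1 + 1·3 + 2·-4 = 4
  a_7 = -3·4 + 0·-3 + 1·1 + 2·3 = -5
  a_8 = -3·-5 + 0·4 + 1·-3 + 2·1 = 14
  a_9 = -3·14 + 0·-5 + 1·4 + 2·-3 = -44
  a_10 = -3·-44 + 0·14 + 1·-5 + 2·4 = 135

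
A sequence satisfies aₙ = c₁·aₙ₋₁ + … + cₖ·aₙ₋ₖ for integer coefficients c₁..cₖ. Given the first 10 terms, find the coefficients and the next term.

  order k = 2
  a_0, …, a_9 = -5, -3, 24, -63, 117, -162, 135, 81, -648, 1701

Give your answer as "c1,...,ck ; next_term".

  a_2 = -3·-3 + -3·-5 = 24
  a_3 = -3·24 + -3·-3 = -63
  a_4 = -3·-63 + -3·24 = 117
  a_5 = -3·117 + -3·-63 = -162
  a_6 = -3·-162 + -3·117 = 135
  a_7 = -3·135 + -3·-162 = 81
  a_8 = -3·81 + -3·135 = -648
  a_9 = -3·-648 + -3·81 = 1701
  a_10 = -3·1701 + -3·-648 = -3159

-3,-3 ; -3159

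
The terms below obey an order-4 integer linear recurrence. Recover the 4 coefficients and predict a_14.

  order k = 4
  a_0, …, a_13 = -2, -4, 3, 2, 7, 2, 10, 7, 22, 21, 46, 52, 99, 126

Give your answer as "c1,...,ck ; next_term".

  a_4 = 1·2 + 1·3 + -1·-4 + 1·-2 = 7
  a_5 = 1·7 + 1·2 + -1·3 + 1·-4 = 2
  a_6 = 1·2 + 1·7 + -1·2 + 1·3 = 10
  a_7 = 1·10 + 1·2 + -1·7 + 1·2 = 7
  a_8 = 1·7 + 1·10 + -1·2 + 1·7 = 22
  a_9 = 1·22 + 1·7 + -1·10 + 1·2 = 21
  a_10 = 1·21 + 1·22 + -1·7 + 1·10 = 46
  a_11 = 1·46 + 1·21 + -1·22 + 1·7 = 52
  a_12 = 1·52 + 1·46 + -1·21 + 1·22 = 99
  a_13 = 1·99 + 1·52 + -1·46 + 1·21 = 126
  a_14 = 1·126 + 1·99 + -1·52 + 1·46 = 219

1,1,-1,1 ; 219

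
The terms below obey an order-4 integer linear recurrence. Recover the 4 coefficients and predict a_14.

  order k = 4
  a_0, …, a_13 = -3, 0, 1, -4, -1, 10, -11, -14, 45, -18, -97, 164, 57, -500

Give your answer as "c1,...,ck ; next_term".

  a_4 = -1·-4 + -2·1 + 1·0 + 1·-3 = -1
  a_5 = -1·-1 + -2·-4 + 1·1 + 1·0 = 10
  a_6 = -1·10 + -2·-1 + 1·-4 + 1·1 = -11
  a_7 = -1·-11 + -2·10 + 1·-1 + 1·-4 = -14
  a_8 = -1·-14 + -2·-11 + 1·10 + 1·-1 = 45
  a_9 = -1·45 + -2·-14 + 1·-11 + 1·10 = -18
  a_10 = -1·-18 + -2·45 + 1·-14 + 1·-11 = -97
  a_11 = -1·-97 + -2·-18 + 1·45 + 1·-14 = 164
  a_12 = -1·164 + -2·-97 + 1·-18 + 1·45 = 57
  a_13 = -1·57 + -2·164 + 1·-97 + 1·-18 = -500
  a_14 = -1·-500 + -2·57 + 1·164 + 1·-97 = 453

-1,-2,1,1 ; 453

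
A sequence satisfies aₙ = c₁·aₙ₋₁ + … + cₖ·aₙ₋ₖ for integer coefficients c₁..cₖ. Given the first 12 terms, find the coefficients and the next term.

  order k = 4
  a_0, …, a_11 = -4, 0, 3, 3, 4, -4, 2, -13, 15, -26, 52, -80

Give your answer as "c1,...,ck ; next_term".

  a_4 = -1·3 + 1·3 + -1·0 + -1·-4 = 4
  a_5 = -1·4 + 1·3 + -1·3 + -1·0 = -4
  a_6 = -1·-4 + 1·4 + -1·3 + -1·3 = 2
  a_7 = -1·2 + 1·-4 + -1·4 + -1·3 = -13
  a_8 = -1·-13 + 1·2 + -1·-4 + -1·4 = 15
  a_9 = -1·15 + 1·-13 + -1·2 + -1·-4 = -26
  a_10 = -1·-26 + 1·15 + -1·-13 + -1·2 = 52
  a_11 = -1·52 + 1·-26 + -1·15 + -1·-13 = -80
  a_12 = -1·-80 + 1·52 + -1·-26 + -1·15 = 143

-1,1,-1,-1 ; 143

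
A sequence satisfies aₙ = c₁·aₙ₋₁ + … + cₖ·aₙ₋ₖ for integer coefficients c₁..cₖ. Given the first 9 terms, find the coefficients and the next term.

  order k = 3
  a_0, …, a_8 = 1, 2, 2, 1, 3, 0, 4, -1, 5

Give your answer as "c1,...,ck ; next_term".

-1,1,1 ; -2

  a_3 = -1·2 + 1·2 + 1·1 = 1
  a_4 = -1·1 + 1·2 + 1·2 = 3
  a_5 = -1·3 + 1·1 + 1·2 = 0
  a_6 = -1·0 + 1·3 + 1·1 = 4
  a_7 = -1·4 + 1·0 + 1·3 = -1
  a_8 = -1·-1 + 1·4 + 1·0 = 5
  a_9 = -1·5 + 1·-1 + 1·4 = -2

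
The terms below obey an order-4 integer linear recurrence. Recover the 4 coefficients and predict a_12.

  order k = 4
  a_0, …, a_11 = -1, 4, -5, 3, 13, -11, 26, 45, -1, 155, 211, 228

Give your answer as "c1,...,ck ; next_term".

  a_4 = 1·3 + 1·-5 + 3·4 + -3·-1 = 13
  a_5 = 1·13 + 1·3 + 3·-5 + -3·4 = -11
  a_6 = 1·-11 + 1·13 + 3·3 + -3·-5 = 26
  a_7 = 1·26 + 1·-11 + 3·13 + -3·3 = 45
  a_8 = 1·45 + 1·26 + 3·-11 + -3·13 = -1
  a_9 = 1·-1 + 1·45 + 3·26 + -3·-11 = 155
  a_10 = 1·155 + 1·-1 + 3·45 + -3·26 = 211
  a_11 = 1·211 + 1·155 + 3·-1 + -3·45 = 228
  a_12 = 1·228 + 1·211 + 3·155 + -3·-1 = 907

1,1,3,-3 ; 907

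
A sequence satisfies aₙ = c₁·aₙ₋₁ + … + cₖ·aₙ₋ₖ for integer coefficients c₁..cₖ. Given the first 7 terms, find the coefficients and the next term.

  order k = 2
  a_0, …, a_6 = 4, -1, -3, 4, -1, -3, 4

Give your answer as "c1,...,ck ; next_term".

-1,-1 ; -1

  a_2 = -1·-1 + -1·4 = -3
  a_3 = -1·-3 + -1·-1 = 4
  a_4 = -1·4 + -1·-3 = -1
  a_5 = -1·-1 + -1·4 = -3
  a_6 = -1·-3 + -1·-1 = 4
  a_7 = -1·4 + -1·-3 = -1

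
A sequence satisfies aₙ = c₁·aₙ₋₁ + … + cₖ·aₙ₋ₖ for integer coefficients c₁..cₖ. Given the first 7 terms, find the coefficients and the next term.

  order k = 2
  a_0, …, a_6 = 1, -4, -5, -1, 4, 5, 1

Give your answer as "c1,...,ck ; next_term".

  a_2 = 1·-4 + -1·1 = -5
  a_3 = 1·-5 + -1·-4 = -1
  a_4 = 1·-1 + -1·-5 = 4
  a_5 = 1·4 + -1·-1 = 5
  a_6 = 1·5 + -1·4 = 1
  a_7 = 1·1 + -1·5 = -4

1,-1 ; -4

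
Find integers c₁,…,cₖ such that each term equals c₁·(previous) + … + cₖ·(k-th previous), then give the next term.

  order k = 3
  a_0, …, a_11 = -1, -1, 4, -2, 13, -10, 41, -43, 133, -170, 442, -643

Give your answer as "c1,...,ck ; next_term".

0,3,-1 ; 1496

  a_3 = 0·4 + 3·-1 + -1·-1 = -2
  a_4 = 0·-2 + 3·4 + -1·-1 = 13
  a_5 = 0·13 + 3·-2 + -1·4 = -10
  a_6 = 0·-10 + 3·13 + -1·-2 = 41
  a_7 = 0·41 + 3·-10 + -1·13 = -43
  a_8 = 0·-43 + 3·41 + -1·-10 = 133
  a_9 = 0·133 + 3·-43 + -1·41 = -170
  a_10 = 0·-170 + 3·133 + -1·-43 = 442
  a_11 = 0·442 + 3·-170 + -1·133 = -643
  a_12 = 0·-643 + 3·442 + -1·-170 = 1496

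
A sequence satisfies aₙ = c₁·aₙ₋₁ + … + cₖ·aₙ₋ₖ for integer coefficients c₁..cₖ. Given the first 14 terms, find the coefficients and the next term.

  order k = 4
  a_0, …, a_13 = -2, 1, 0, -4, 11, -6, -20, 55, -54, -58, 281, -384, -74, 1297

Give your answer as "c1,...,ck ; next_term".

-1,-2,1,-3 ; -2376

  a_4 = -1·-4 + -2·0 + 1·1 + -3·-2 = 11
  a_5 = -1·11 + -2·-4 + 1·0 + -3·1 = -6
  a_6 = -1·-6 + -2·11 + 1·-4 + -3·0 = -20
  a_7 = -1·-20 + -2·-6 + 1·11 + -3·-4 = 55
  a_8 = -1·55 + -2·-20 + 1·-6 + -3·11 = -54
  a_9 = -1·-54 + -2·55 + 1·-20 + -3·-6 = -58
  a_10 = -1·-58 + -2·-54 + 1·55 + -3·-20 = 281
  a_11 = -1·281 + -2·-58 + 1·-54 + -3·55 = -384
  a_12 = -1·-384 + -2·281 + 1·-58 + -3·-54 = -74
  a_13 = -1·-74 + -2·-384 + 1·281 + -3·-58 = 1297
  a_14 = -1·1297 + -2·-74 + 1·-384 + -3·281 = -2376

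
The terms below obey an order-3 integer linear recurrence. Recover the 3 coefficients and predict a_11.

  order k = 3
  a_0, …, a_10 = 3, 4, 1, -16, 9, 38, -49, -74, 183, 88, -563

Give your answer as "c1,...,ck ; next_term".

-1,-3,-1 ; 116

  a_3 = -1·1 + -3·4 + -1·3 = -16
  a_4 = -1·-16 + -3·1 + -1·4 = 9
  a_5 = -1·9 + -3·-16 + -1·1 = 38
  a_6 = -1·38 + -3·9 + -1·-16 = -49
  a_7 = -1·-49 + -3·38 + -1·9 = -74
  a_8 = -1·-74 + -3·-49 + -1·38 = 183
  a_9 = -1·183 + -3·-74 + -1·-49 = 88
  a_10 = -1·88 + -3·183 + -1·-74 = -563
  a_11 = -1·-563 + -3·88 + -1·183 = 116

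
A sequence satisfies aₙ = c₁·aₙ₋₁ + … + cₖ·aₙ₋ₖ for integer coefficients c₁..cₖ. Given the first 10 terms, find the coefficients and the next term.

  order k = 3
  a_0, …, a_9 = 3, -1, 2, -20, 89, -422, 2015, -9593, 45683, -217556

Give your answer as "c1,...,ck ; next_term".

  a_3 = -4·2 + 3·-1 + -3·3 = -20
  a_4 = -4·-20 + 3·2 + -3·-1 = 89
  a_5 = -4·89 + 3·-20 + -3·2 = -422
  a_6 = -4·-422 + 3·89 + -3·-20 = 2015
  a_7 = -4·2015 + 3·-422 + -3·89 = -9593
  a_8 = -4·-9593 + 3·2015 + -3·-422 = 45683
  a_9 = -4·45683 + 3·-9593 + -3·2015 = -217556
  a_10 = -4·-217556 + 3·45683 + -3·-9593 = 1036052

-4,3,-3 ; 1036052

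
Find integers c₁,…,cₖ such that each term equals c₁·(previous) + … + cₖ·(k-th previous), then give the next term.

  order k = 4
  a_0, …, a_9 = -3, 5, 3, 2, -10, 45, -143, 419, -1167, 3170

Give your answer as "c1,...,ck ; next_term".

-4,-3,2,1 ; -8484

  a_4 = -4·2 + -3·3 + 2·5 + 1·-3 = -10
  a_5 = -4·-10 + -3·2 + 2·3 + 1·5 = 45
  a_6 = -4·45 + -3·-10 + 2·2 + 1·3 = -143
  a_7 = -4·-143 + -3·45 + 2·-10 + 1·2 = 419
  a_8 = -4·419 + -3·-143 + 2·45 + 1·-10 = -1167
  a_9 = -4·-1167 + -3·419 + 2·-143 + 1·45 = 3170
  a_10 = -4·3170 + -3·-1167 + 2·419 + 1·-143 = -8484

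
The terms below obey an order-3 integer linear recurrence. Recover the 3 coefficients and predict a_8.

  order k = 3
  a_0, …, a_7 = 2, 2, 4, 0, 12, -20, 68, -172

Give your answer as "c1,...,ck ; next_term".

  a_3 = -1·4 + 4·2 + -2·2 = 0
  a_4 = -1·0 + 4·4 + -2·2 = 12
  a_5 = -1·12 + 4·0 + -2·4 = -20
  a_6 = -1·-20 + 4·12 + -2·0 = 68
  a_7 = -1·68 + 4·-20 + -2·12 = -172
  a_8 = -1·-172 + 4·68 + -2·-20 = 484

-1,4,-2 ; 484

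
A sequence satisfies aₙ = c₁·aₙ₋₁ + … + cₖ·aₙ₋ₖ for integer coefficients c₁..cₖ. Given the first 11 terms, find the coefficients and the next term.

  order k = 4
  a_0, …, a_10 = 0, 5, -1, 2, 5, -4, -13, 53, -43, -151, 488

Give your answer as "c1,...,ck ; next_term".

  a_4 = -2·2 + -4·-1 + 1·5 + 3·0 = 5
  a_5 = -2·5 + -4·2 + 1·-1 + 3·5 = -4
  a_6 = -2·-4 + -4·5 + 1·2 + 3·-1 = -13
  a_7 = -2·-13 + -4·-4 + 1·5 + 3·2 = 53
  a_8 = -2·53 + -4·-13 + 1·-4 + 3·5 = -43
  a_9 = -2·-43 + -4·53 + 1·-13 + 3·-4 = -151
  a_10 = -2·-151 + -4·-43 + 1·53 + 3·-13 = 488
  a_11 = -2·488 + -4·-151 + 1·-43 + 3·53 = -256

-2,-4,1,3 ; -256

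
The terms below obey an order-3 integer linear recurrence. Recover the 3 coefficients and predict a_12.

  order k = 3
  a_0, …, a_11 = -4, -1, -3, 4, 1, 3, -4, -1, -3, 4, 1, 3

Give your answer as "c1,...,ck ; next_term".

  a_3 = 0·-3 + 0·-1 + -1·-4 = 4
  a_4 = 0·4 + 0·-3 + -1·-1 = 1
  a_5 = 0·1 + 0·4 + -1·-3 = 3
  a_6 = 0·3 + 0·1 + -1·4 = -4
  a_7 = 0·-4 + 0·3 + -1·1 = -1
  a_8 = 0·-1 + 0·-4 + -1·3 = -3
  a_9 = 0·-3 + 0·-1 + -1·-4 = 4
  a_10 = 0·4 + 0·-3 + -1·-1 = 1
  a_11 = 0·1 + 0·4 + -1·-3 = 3
  a_12 = 0·3 + 0·1 + -1·4 = -4

0,0,-1 ; -4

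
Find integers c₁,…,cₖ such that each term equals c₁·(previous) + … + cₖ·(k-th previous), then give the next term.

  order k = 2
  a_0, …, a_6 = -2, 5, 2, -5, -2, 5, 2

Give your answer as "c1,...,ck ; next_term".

0,-1 ; -5

  a_2 = 0·5 + -1·-2 = 2
  a_3 = 0·2 + -1·5 = -5
  a_4 = 0·-5 + -1·2 = -2
  a_5 = 0·-2 + -1·-5 = 5
  a_6 = 0·5 + -1·-2 = 2
  a_7 = 0·2 + -1·5 = -5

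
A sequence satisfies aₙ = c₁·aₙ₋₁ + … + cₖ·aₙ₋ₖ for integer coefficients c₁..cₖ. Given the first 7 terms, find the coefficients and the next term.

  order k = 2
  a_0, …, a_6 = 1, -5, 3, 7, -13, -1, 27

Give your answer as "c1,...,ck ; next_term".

-1,-2 ; -25

  a_2 = -1·-5 + -2·1 = 3
  a_3 = -1·3 + -2·-5 = 7
  a_4 = -1·7 + -2·3 = -13
  a_5 = -1·-13 + -2·7 = -1
  a_6 = -1·-1 + -2·-13 = 27
  a_7 = -1·27 + -2·-1 = -25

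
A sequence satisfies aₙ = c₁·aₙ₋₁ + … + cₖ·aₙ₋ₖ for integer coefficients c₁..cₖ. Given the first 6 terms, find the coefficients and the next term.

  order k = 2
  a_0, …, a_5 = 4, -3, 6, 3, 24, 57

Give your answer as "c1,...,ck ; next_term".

2,3 ; 186

  a_2 = 2·-3 + 3·4 = 6
  a_3 = 2·6 + 3·-3 = 3
  a_4 = 2·3 + 3·6 = 24
  a_5 = 2·24 + 3·3 = 57
  a_6 = 2·57 + 3·24 = 186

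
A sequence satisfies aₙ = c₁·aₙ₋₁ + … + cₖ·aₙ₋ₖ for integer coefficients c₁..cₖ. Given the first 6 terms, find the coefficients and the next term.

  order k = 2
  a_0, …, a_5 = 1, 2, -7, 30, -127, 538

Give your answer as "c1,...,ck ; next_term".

-4,1 ; -2279

  a_2 = -4·2 + 1·1 = -7
  a_3 = -4·-7 + 1·2 = 30
  a_4 = -4·30 + 1·-7 = -127
  a_5 = -4·-127 + 1·30 = 538
  a_6 = -4·538 + 1·-127 = -2279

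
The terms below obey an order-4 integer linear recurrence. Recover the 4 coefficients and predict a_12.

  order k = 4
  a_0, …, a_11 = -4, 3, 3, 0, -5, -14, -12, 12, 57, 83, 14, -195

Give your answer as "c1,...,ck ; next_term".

1,-1,-2,-1 ; -432

  a_4 = 1·0 + -1·3 + -2·3 + -1·-4 = -5
  a_5 = 1·-5 + -1·0 + -2·3 + -1·3 = -14
  a_6 = 1·-14 + -1·-5 + -2·0 + -1·3 = -12
  a_7 = 1·-12 + -1·-14 + -2·-5 + -1·0 = 12
  a_8 = 1·12 + -1·-12 + -2·-14 + -1·-5 = 57
  a_9 = 1·57 + -1·12 + -2·-12 + -1·-14 = 83
  a_10 = 1·83 + -1·57 + -2·12 + -1·-12 = 14
  a_11 = 1·14 + -1·83 + -2·57 + -1·12 = -195
  a_12 = 1·-195 + -1·14 + -2·83 + -1·57 = -432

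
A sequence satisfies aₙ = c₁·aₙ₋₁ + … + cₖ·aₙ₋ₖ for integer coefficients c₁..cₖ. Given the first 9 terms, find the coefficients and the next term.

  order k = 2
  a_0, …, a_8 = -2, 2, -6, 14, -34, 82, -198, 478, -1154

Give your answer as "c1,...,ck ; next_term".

-2,1 ; 2786

  a_2 = -2·2 + 1·-2 = -6
  a_3 = -2·-6 + 1·2 = 14
  a_4 = -2·14 + 1·-6 = -34
  a_5 = -2·-34 + 1·14 = 82
  a_6 = -2·82 + 1·-34 = -198
  a_7 = -2·-198 + 1·82 = 478
  a_8 = -2·478 + 1·-198 = -1154
  a_9 = -2·-1154 + 1·478 = 2786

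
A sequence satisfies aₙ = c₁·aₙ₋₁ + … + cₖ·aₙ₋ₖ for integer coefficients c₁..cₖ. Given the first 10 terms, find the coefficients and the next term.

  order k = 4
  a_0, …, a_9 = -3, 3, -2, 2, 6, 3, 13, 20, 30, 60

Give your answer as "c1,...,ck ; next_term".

1,1,1,-1 ; 97

  a_4 = 1·2 + 1·-2 + 1·3 + -1·-3 = 6
  a_5 = 1·6 + 1·2 + 1·-2 + -1·3 = 3
  a_6 = 1·3 + 1·6 + 1·2 + -1·-2 = 13
  a_7 = 1·13 + 1·3 + 1·6 + -1·2 = 20
  a_8 = 1·20 + 1·13 + 1·3 + -1·6 = 30
  a_9 = 1·30 + 1·20 + 1·13 + -1·3 = 60
  a_10 = 1·60 + 1·30 + 1·20 + -1·13 = 97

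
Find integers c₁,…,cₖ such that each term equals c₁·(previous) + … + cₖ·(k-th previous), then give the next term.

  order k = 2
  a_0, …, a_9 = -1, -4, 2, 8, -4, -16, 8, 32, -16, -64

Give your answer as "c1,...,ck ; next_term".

  a_2 = 0·-4 + -2·-1 = 2
  a_3 = 0·2 + -2·-4 = 8
  a_4 = 0·8 + -2·2 = -4
  a_5 = 0·-4 + -2·8 = -16
  a_6 = 0·-16 + -2·-4 = 8
  a_7 = 0·8 + -2·-16 = 32
  a_8 = 0·32 + -2·8 = -16
  a_9 = 0·-16 + -2·32 = -64
  a_10 = 0·-64 + -2·-16 = 32

0,-2 ; 32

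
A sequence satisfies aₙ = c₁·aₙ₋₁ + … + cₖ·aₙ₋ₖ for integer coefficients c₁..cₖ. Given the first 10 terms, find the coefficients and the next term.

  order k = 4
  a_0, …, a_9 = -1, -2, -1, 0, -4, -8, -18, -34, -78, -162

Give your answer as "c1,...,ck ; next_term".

1,2,0,2 ; -354

  a_4 = 1·0 + 2·-1 + 0·-2 + 2·-1 = -4
  a_5 = 1·-4 + 2·0 + 0·-1 + 2·-2 = -8
  a_6 = 1·-8 + 2·-4 + 0·0 + 2·-1 = -18
  a_7 = 1·-18 + 2·-8 + 0·-4 + 2·0 = -34
  a_8 = 1·-34 + 2·-18 + 0·-8 + 2·-4 = -78
  a_9 = 1·-78 + 2·-34 + 0·-18 + 2·-8 = -162
  a_10 = 1·-162 + 2·-78 + 0·-34 + 2·-18 = -354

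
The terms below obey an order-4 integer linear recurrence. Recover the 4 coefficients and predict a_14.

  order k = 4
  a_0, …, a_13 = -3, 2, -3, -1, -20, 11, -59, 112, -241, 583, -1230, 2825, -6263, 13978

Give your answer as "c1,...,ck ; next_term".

  a_4 = 0·-1 + 3·-3 + -4·2 + 1·-3 = -20
  a_5 = 0·-20 + 3·-1 + -4·-3 + 1·2 = 11
  a_6 = 0·11 + 3·-20 + -4·-1 + 1·-3 = -59
  a_7 = 0·-59 + 3·11 + -4·-20 + 1·-1 = 112
  a_8 = 0·112 + 3·-59 + -4·11 + 1·-20 = -241
  a_9 = 0·-241 + 3·112 + -4·-59 + 1·11 = 583
  a_10 = 0·583 + 3·-241 + -4·112 + 1·-59 = -1230
  a_11 = 0·-1230 + 3·583 + -4·-241 + 1·112 = 2825
  a_12 = 0·2825 + 3·-1230 + -4·583 + 1·-241 = -6263
  a_13 = 0·-6263 + 3·2825 + -4·-1230 + 1·583 = 13978
  a_14 = 0·13978 + 3·-6263 + -4·2825 + 1·-1230 = -31319

0,3,-4,1 ; -31319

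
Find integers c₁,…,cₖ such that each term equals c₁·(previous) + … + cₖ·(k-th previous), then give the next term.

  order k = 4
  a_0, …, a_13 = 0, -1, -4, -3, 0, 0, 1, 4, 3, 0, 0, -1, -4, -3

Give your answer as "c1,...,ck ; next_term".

1,-1,1,-1 ; 0

  a_4 = 1·-3 + -1·-4 + 1·-1 + -1·0 = 0
  a_5 = 1·0 + -1·-3 + 1·-4 + -1·-1 = 0
  a_6 = 1·0 + -1·0 + 1·-3 + -1·-4 = 1
  a_7 = 1·1 + -1·0 + 1·0 + -1·-3 = 4
  a_8 = 1·4 + -1·1 + 1·0 + -1·0 = 3
  a_9 = 1·3 + -1·4 + 1·1 + -1·0 = 0
  a_10 = 1·0 + -1·3 + 1·4 + -1·1 = 0
  a_11 = 1·0 + -1·0 + 1·3 + -1·4 = -1
  a_12 = 1·-1 + -1·0 + 1·0 + -1·3 = -4
  a_13 = 1·-4 + -1·-1 + 1·0 + -1·0 = -3
  a_14 = 1·-3 + -1·-4 + 1·-1 + -1·0 = 0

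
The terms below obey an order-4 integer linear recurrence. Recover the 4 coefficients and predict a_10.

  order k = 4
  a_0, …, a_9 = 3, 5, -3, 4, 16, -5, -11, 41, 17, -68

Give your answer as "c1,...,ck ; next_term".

0,-1,2,1 ; 54

  a_4 = 0·4 + -1·-3 + 2·5 + 1·3 = 16
  a_5 = 0·16 + -1·4 + 2·-3 + 1·5 = -5
  a_6 = 0·-5 + -1·16 + 2·4 + 1·-3 = -11
  a_7 = 0·-11 + -1·-5 + 2·16 + 1·4 = 41
  a_8 = 0·41 + -1·-11 + 2·-5 + 1·16 = 17
  a_9 = 0·17 + -1·41 + 2·-11 + 1·-5 = -68
  a_10 = 0·-68 + -1·17 + 2·41 + 1·-11 = 54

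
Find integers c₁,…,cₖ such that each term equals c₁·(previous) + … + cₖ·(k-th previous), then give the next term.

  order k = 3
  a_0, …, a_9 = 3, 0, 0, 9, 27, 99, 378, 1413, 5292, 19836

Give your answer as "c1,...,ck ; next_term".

  a_3 = 3·0 + 2·0 + 3·3 = 9
  a_4 = 3·9 + 2·0 + 3·0 = 27
  a_5 = 3·27 + 2·9 + 3·0 = 99
  a_6 = 3·99 + 2·27 + 3·9 = 378
  a_7 = 3·378 + 2·99 + 3·27 = 1413
  a_8 = 3·1413 + 2·378 + 3·99 = 5292
  a_9 = 3·5292 + 2·1413 + 3·378 = 19836
  a_10 = 3·19836 + 2·5292 + 3·1413 = 74331

3,2,3 ; 74331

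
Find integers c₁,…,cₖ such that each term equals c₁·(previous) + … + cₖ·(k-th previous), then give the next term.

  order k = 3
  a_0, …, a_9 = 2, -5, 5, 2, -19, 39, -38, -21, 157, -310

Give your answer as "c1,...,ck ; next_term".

-2,-2,1 ; 285

  a_3 = -2·5 + -2·-5 + 1·2 = 2
  a_4 = -2·2 + -2·5 + 1·-5 = -19
  a_5 = -2·-19 + -2·2 + 1·5 = 39
  a_6 = -2·39 + -2·-19 + 1·2 = -38
  a_7 = -2·-38 + -2·39 + 1·-19 = -21
  a_8 = -2·-21 + -2·-38 + 1·39 = 157
  a_9 = -2·157 + -2·-21 + 1·-38 = -310
  a_10 = -2·-310 + -2·157 + 1·-21 = 285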